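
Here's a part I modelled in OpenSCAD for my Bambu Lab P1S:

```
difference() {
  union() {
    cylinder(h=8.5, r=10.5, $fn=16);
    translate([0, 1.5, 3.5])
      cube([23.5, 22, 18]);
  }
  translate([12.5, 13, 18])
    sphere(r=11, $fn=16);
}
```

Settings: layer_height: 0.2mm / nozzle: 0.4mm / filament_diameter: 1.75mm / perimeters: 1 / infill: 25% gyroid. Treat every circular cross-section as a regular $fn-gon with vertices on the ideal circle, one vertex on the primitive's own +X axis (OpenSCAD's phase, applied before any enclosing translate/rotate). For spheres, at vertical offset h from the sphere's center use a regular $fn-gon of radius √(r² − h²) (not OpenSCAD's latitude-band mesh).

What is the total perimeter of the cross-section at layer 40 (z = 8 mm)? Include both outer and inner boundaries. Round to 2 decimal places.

151.10 mm

At z = 8 mm: the cylinder: section is a regular 16-gon, circumradius r=10.5 (perimeter = 2·16·10.500·sin(180°/16) = 65.55 mm); the cube at (0, 1.5) is present — its section is the full 23.5×22 rectangle (perimeter 91.00 mm); Taking the union: the regions partially overlap (shared area 68.86 mm²), so the edge portions inside another operand are dropped and the merged outline is re-measured after clipping — boundary = 122.49 mm; the sphere at (12.5, 13): section is a regular 16-gon, circumradius = √(r²−h²) = √(11²−10²) = 4.583 (perimeter = 2·16·4.583·sin(180°/16) = 28.61 mm); After the difference (first − rest): starting from that combined region, the r=11 sphere at (12.5, 13) lies wholly inside it (removes its full 64.29 mm² and its 28.61 mm outline becomes a hole wall) — boundary (outer + 1 inner loop) = 151.10 mm. Overall, the cross-section is one region with 1 hole. Total boundary length (outer + inner) = 151.10 mm.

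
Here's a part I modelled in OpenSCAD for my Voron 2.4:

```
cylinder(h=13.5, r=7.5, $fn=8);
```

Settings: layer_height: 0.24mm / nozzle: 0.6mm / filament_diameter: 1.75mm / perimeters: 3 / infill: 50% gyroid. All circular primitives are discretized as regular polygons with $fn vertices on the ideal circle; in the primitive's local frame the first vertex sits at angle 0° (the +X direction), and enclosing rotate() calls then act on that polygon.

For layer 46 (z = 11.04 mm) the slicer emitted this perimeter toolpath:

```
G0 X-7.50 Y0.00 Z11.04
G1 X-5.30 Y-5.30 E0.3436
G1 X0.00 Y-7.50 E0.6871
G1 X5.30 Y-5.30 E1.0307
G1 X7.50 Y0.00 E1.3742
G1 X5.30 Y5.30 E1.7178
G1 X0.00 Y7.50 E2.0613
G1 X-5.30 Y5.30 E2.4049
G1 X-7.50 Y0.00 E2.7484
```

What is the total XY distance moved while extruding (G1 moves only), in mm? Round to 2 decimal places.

45.91 mm

Sum the Euclidean lengths of each G1 segment: total = 45.91 mm.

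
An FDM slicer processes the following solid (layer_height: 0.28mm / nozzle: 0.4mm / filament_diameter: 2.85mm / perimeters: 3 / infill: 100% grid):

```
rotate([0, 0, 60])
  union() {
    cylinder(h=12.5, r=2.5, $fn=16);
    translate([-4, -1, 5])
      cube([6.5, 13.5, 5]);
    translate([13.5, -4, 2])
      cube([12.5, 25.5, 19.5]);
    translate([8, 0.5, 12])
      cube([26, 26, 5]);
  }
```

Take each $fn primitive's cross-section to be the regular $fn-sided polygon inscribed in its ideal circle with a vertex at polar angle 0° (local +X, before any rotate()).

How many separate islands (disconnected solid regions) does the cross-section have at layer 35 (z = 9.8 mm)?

At z = 9.8 mm: the cylinder: section is a regular 16-gon, circumradius r=2.5; the cube at (-4, -1) (footprint 6.5×13.5) is included at this height; the cube at (13.5, -4) is present — its section is the full 12.5×25.5 rectangle; the cube at (8, 0.5) does not reach this height (z outside [12, 17]); Taking the union: the regions partially overlap (shared area 14.37 mm²), so overlapping operands fuse into one piece — 2 connected regions; (rotated 60° about Z; rotation is an isometry so areas/perimeters/island counts are preserved). Overall, the cross-section has 2 separate islands. Island count = 2.

2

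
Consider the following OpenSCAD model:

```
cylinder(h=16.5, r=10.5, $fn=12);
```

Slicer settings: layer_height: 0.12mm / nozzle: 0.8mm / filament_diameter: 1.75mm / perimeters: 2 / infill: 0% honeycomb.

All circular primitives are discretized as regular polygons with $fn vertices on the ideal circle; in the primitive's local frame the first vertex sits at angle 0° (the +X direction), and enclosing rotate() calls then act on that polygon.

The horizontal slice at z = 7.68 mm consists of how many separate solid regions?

1

At z = 7.68 mm: the cylinder: section is a regular 12-gon, circumradius r=10.5. The result has 1 disconnected region.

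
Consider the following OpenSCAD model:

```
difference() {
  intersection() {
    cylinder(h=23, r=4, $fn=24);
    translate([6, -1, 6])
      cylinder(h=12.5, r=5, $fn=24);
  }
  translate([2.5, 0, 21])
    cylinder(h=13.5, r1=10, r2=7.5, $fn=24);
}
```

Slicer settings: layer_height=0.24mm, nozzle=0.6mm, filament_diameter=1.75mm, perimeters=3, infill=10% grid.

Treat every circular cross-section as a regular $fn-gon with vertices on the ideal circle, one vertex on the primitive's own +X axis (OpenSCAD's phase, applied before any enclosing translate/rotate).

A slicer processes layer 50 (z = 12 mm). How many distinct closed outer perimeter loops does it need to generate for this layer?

1

At z = 12 mm: the cylinder: section is a regular 24-gon, circumradius r=4; the cylinder at (6, -1): section is a regular 24-gon, circumradius r=5; After intersecting: the r=5 cylinder at (6, -1) partially overlaps the r=4 cylinder; clipping to the common part keeps 12.89 mm² — 1 connected region; the cone at (2.5, 0) does not reach this height (z outside [21, 34.5]); Taking the first minus the rest: none of the subtracted shapes is present at this height, so the result so far is unchanged — 1 connected region. The result has 1 disconnected region.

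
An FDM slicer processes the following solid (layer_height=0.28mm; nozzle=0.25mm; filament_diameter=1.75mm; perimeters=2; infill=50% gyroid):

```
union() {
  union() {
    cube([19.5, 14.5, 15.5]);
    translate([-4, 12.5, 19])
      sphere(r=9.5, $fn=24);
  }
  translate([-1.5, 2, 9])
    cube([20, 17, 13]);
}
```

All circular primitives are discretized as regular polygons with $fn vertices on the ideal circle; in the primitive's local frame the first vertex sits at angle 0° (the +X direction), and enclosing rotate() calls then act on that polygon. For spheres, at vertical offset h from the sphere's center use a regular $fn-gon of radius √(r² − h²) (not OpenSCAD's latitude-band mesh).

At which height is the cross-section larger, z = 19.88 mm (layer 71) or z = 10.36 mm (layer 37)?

Layer 71 (z = 19.88): the cube does not reach this height (z outside [0, 15.5]); the r=9.5 sphere at (-4, 12.5) slices to a regular 24-gon of circumradius 9.459 (√(r²−h²) with h=0.88 from center) (area = (24/2)·9.459²·sin(360°/24) = 277.90 mm²); Combining (union): only the r=9.5 sphere at (-4, 12.5) is present, so the union is just that shape — area = 277.90 mm²; the 20×17 cube at (-1.5, 2) contributes its full rectangle (area 340.00 mm²); Taking the union: the regions partially overlap — summed areas 617.90 mm² minus the doubly-counted overlap 85.82 mm² gives 532.08 mm² — area = 532.08 mm². So its area = 532.08 mm². Layer 37 (z = 10.36): the cube (footprint 19.5×14.5) is included at this height (area 282.75 mm²); the r=9.5 sphere at (-4, 12.5) contributes a regular 24-gon of circumradius √(9.5²−8.64²) = 3.950 (area = (24/2)·3.950²·sin(360°/24) = 48.45 mm²); Combining (union): the 2 present regions are separate (no shared area or edge), so areas and boundary lengths simply add and each stays a separate island — area = 331.20 mm²; the cube at (-1.5, 2) is present — its section is the full 20×17 rectangle (area 340.00 mm²); Merging all regions: the regions partially overlap — summed areas 671.20 mm² minus the doubly-counted overlap 237.26 mm² gives 433.94 mm² — area = 433.94 mm². So its area = 433.94 mm². Layer 71 is larger (532.08 vs 433.94 mm²).

layer 71 (z = 19.88 mm)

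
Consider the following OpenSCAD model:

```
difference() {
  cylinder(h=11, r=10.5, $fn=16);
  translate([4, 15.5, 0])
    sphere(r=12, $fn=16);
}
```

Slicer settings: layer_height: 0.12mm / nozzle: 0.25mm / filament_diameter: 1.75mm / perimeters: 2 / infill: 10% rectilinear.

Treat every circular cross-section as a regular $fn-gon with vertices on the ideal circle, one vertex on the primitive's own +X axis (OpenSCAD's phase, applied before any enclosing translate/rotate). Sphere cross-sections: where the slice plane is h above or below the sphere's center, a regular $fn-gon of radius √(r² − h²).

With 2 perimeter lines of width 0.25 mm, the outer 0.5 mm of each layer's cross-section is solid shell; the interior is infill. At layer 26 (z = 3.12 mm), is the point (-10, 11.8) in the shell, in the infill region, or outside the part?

At z = 3.12 mm: the r=10.5 cylinder contributes a regular 16-gon of circumradius 10.5; the r=12 sphere at (4, 15.5) slices to a regular 16-gon of circumradius 11.587 (√(r²−h²) with h=3.12 from center); Subtracting the remaining from the first: starting from the r=10.5 cylinder, the r=12 sphere at (4, 15.5) partially overlaps it — only the 58.89 mm² overlap (of its 411.05 mm²) is removed, clipping the outline — 1 connected region. Overall, the cross-section is a single solid region. The nearest boundary edge runs (-7.42, 7.42)→(-5.25, 8.88); distance from the point to it = 5.07 mm. The point is not inside any of the regions above, so it lies outside the cross-section (5.07 mm from the nearest boundary).

outside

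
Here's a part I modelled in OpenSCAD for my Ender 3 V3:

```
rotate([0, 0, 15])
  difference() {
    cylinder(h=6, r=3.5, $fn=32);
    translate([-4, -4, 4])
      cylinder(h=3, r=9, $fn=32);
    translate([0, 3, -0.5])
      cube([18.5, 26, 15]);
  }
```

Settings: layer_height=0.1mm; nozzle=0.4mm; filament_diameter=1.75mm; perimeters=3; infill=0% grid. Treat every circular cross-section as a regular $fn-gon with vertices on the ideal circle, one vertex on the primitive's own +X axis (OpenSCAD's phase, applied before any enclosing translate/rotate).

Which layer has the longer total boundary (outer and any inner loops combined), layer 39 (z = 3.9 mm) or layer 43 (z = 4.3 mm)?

layer 39 (z = 3.9 mm)

Layer 39 (z = 3.9): the r=3.5 cylinder gives a regular 32-gon of circumradius 3.5 (constant along its height) (perimeter = 2·32·3.500·sin(180°/32) = 21.96 mm); the cylinder at (-4, -4) is absent (z outside [4, 7]); the cube at (0, 3) is present — its section is the full 18.5×26 rectangle (perimeter 89.00 mm); Subtracting the remaining from the first: starting from the r=3.5 cylinder, the 18.5×26 cube at (0, 3) partially overlaps it — only the 0.59 mm² overlap (of its 481.00 mm²) is removed, clipping the outline — boundary = 22.36 mm; (rotated 15° about Z; rotation is an isometry so areas/perimeters/island counts are preserved). So its perimeter = 22.36 mm. Layer 43 (z = 4.3): the r=3.5 cylinder contributes a regular 32-gon of circumradius 3.5 (perimeter = 2·32·3.500·sin(180°/32) = 21.96 mm); the r=9 cylinder at (-4, -4) contributes a regular 32-gon of circumradius 9 (perimeter = 2·32·9.000·sin(180°/32) = 56.46 mm); the cube at (0, 3) is present — its section is the full 18.5×26 rectangle (perimeter 89.00 mm); After the difference (first − rest): starting from the r=3.5 cylinder, the r=9 cylinder at (-4, -4) partially overlaps it — only the 37.90 mm² overlap (of its 252.84 mm²) is removed, clipping the outline; the 18.5×26 cube at (0, 3) partially overlaps it — only the 0.03 mm² overlap (of its 481.00 mm²) is removed, clipping the outline — boundary = 4.89 mm; (rotated 15° about Z; rotation is an isometry so areas/perimeters/island counts are preserved). So its perimeter = 4.89 mm. Layer 39 is larger (22.36 vs 4.89 mm).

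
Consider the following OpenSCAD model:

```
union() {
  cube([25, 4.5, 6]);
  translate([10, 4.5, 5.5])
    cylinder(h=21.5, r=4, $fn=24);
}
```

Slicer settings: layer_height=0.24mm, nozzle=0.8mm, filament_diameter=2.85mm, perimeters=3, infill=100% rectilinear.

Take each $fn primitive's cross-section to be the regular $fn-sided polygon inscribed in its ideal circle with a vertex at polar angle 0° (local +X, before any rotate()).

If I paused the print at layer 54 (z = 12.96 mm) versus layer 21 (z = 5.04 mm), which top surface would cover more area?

layer 21 (z = 5.04 mm)

Layer 54 (z = 12.96): the cube is absent (z outside [0, 6]); the r=4 cylinder at (10, 4.5) gives a regular 24-gon of circumradius 4 (constant along its height) (area = (24/2)·4.000²·sin(360°/24) = 49.69 mm²); Combining (union): only the r=4 cylinder at (10, 4.5) is present, so the union is just that shape — area = 49.69 mm². So its area = 49.69 mm². Layer 21 (z = 5.04): the 25×4.5 cube contributes its full rectangle (area 112.50 mm²); the cylinder at (10, 4.5) does not reach this height (z outside [5.5, 27]); Combining (union): only the 25×4.5 cube is present, so the union is just that shape — area = 112.50 mm². So its area = 112.50 mm². Layer 21 is larger (112.50 vs 49.69 mm²).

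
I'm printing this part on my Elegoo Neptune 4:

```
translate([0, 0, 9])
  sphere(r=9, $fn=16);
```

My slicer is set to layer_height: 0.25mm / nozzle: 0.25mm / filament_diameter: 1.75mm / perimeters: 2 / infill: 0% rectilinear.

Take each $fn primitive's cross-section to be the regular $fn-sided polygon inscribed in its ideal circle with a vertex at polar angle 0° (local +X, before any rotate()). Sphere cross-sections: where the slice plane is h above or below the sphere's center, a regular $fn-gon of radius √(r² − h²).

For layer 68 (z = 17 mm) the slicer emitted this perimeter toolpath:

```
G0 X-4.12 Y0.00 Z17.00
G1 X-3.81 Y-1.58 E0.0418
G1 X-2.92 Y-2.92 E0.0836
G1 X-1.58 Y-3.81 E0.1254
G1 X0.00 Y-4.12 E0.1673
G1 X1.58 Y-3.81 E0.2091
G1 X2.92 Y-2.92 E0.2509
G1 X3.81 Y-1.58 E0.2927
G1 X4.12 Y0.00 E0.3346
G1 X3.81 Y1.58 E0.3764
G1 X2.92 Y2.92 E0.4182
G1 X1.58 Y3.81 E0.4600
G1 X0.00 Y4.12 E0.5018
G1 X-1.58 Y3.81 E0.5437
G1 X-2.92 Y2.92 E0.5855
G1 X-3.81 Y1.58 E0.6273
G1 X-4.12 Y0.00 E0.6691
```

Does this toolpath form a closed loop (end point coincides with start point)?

Start point (G0): (-4.12, 0.00). End point (last G1): the path returns to the start — closed.

yes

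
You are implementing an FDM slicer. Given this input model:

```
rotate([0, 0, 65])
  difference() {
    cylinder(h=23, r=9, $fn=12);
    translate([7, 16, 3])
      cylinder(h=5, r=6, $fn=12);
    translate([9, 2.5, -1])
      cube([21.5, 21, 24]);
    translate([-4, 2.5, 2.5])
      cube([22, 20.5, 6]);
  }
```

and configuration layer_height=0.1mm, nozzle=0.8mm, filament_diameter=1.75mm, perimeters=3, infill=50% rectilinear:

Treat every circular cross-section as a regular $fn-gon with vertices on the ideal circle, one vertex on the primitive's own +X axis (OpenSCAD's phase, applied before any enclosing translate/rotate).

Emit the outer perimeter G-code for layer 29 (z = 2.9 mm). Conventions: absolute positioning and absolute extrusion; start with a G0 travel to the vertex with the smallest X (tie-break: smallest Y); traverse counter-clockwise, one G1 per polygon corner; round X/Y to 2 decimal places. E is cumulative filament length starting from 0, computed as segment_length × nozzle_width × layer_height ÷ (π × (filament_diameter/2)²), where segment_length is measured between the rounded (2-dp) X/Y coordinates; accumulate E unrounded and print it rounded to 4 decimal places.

At z = 2.9 mm: the cylinder: section is a regular 12-gon, circumradius r=9; the cylinder at (7, 16) does not reach this height (z outside [3, 8]); the cube at (9, 2.5) (footprint 21.5×21) is included at this height; the cube at (-4, 2.5) is present — its section is the full 22×20.5 rectangle; Taking the first minus the rest: starting from the r=9 cylinder, the 21.5×21 cube at (9, 2.5) misses the remaining region (no effect); the 22×20.5 cube at (-4, 2.5) partially overlaps it — only the 62.94 mm² overlap (of its 451.00 mm²) is removed, clipping the outline — 1 connected region; (whole slice rotated 65° about Z — lengths, areas and connectivity unchanged). The outline is a single polygon with 12 vertices. Extrusion per mm of travel: 0.8 × 0.1 / (π × 0.875²) = 0.033260. Accumulating E over each segment gives final E = 1.9342.

G0 X-8.97 Y-0.78 Z2.90
G1 X-7.37 Y-5.16 E0.1551
G1 X-3.80 Y-8.16 E0.3102
G1 X0.78 Y-8.97 E0.4649
G1 X5.16 Y-7.37 E0.6200
G1 X8.16 Y-3.80 E0.7751
G1 X8.97 Y0.78 E0.9298
G1 X7.37 Y5.16 E1.0849
G1 X3.80 Y8.16 E1.2400
G1 X1.25 Y8.61 E1.3261
G1 X-3.96 Y-2.57 E1.7363
G1 X-8.88 Y-0.27 E1.9170
G1 X-8.97 Y-0.78 E1.9342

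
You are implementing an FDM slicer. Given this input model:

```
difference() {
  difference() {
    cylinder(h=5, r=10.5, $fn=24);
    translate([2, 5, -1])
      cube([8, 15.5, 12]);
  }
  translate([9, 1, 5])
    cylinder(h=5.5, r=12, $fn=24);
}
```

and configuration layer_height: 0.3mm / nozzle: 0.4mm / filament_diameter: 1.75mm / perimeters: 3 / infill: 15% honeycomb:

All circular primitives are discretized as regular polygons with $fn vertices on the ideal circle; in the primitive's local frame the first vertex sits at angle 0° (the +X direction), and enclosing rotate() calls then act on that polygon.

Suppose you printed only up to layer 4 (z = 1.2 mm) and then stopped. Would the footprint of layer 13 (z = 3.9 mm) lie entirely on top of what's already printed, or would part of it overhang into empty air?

Compare the two slices. At z = 1.2: the cylinder: section is a regular 24-gon, circumradius r=10.5 (area = (24/2)·10.500²·sin(360°/24) = 342.42 mm²); the cube at (2, 5) (footprint 8×15.5) is included at this height (area 124.00 mm²); After the difference (first − rest): starting from the r=10.5 cylinder (342.42 mm²), the 8×15.5 cube at (2, 5) partially overlaps it — only the 24.75 mm² overlap (of its 124.00 mm²) is removed, clipping the outline — area = 317.67 mm²; the cylinder at (9, 1) does not reach this height (z outside [5, 10.5]); After the difference (first − rest): none of the subtracted shapes is present at this height, so the result so far is unchanged — area = 317.67 mm². At z = 3.9: the r=10.5 cylinder gives a regular 24-gon of circumradius 10.5 (constant along its height) (area = (24/2)·10.500²·sin(360°/24) = 342.42 mm²); the cube at (2, 5) (footprint 8×15.5) is included at this height (area 124.00 mm²); Taking the first minus the rest: starting from the r=10.5 cylinder (342.42 mm²), the 8×15.5 cube at (2, 5) partially overlaps it — only the 24.75 mm² overlap (of its 124.00 mm²) is removed, clipping the outline — area = 317.67 mm²; the cylinder at (9, 1) is absent (z outside [5, 10.5]); Subtracting the remaining from the first: none of the subtracted shapes is present at this height, so that combined region is unchanged — area = 317.67 mm². Checking containment: the cross-section at z = 3.9 is a subset of the cross-section at z = 1.2.

entirely on top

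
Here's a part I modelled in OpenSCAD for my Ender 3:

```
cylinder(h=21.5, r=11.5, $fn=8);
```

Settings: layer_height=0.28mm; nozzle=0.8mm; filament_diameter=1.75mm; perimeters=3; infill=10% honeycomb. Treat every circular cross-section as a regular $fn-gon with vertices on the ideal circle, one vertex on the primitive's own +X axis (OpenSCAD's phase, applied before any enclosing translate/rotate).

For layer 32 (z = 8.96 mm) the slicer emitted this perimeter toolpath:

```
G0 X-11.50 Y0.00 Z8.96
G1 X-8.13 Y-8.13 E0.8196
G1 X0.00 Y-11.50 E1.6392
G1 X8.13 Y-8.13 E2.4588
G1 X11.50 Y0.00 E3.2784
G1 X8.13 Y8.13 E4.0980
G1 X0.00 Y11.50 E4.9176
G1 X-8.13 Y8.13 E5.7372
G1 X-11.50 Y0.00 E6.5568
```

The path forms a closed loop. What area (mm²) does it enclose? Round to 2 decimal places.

Apply the shoelace formula to the sequence of (X, Y) vertices; enclosed area = 373.98 mm².

373.98 mm²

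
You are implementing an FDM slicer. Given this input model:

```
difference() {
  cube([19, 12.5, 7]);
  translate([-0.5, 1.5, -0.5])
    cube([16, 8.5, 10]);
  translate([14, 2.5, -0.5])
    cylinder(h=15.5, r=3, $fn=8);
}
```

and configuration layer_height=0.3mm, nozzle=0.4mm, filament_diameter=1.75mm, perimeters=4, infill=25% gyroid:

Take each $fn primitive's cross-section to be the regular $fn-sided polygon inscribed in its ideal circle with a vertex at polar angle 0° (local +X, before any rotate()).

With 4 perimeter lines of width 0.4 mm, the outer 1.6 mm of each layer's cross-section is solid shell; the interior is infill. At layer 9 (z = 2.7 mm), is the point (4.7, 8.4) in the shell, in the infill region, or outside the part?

At z = 2.7 mm: the cube (footprint 19×12.5) is included at this height; the cube at (-0.5, 1.5) (footprint 16×8.5) is included at this height; the r=3 cylinder at (14, 2.5) gives a regular 8-gon of circumradius 3 (constant along its height); After the difference (first − rest): starting from the 19×12.5 cube, the 16×8.5 cube at (-0.5, 1.5) partially overlaps it — only the 131.75 mm² overlap (of its 136.00 mm²) is removed, clipping the outline; the r=3 cylinder at (14, 2.5) partially overlaps it — only the 10.16 mm² overlap (of its 25.46 mm²) is removed, clipping the outline — 2 connected regions. Overall, the cross-section has 2 separate islands. The nearest boundary edge runs (15.50, 10.00)→(0.00, 10.00); distance from the point to it = 1.60 mm. The point is not inside any of the regions above, so it lies outside the cross-section (1.60 mm from the nearest boundary).

outside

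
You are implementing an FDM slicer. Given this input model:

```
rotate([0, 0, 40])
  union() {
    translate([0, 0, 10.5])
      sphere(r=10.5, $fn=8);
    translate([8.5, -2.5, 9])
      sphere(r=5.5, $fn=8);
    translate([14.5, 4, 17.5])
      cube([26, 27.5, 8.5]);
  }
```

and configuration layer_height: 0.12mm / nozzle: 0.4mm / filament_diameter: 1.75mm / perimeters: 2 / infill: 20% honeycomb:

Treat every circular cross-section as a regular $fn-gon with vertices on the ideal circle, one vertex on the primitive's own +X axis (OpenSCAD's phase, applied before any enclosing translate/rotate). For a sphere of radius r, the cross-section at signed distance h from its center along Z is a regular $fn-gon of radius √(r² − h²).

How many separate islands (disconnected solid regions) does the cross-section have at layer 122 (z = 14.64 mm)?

At z = 14.64 mm: the sphere: section is a regular 8-gon, circumradius = √(r²−h²) = √(10.5²−4.14²) = 9.649; the sphere at (8.5, -2.5) is not intersected at this z (|z−center|=5.640 > r=5.5); the cube at (14.5, 4) is not intersected at this z (z outside [17.5, 26]); Merging all regions: only the r=10.5 sphere is present, so the union is just that shape — 1 connected region; (whole slice rotated 40° about Z — lengths, areas and connectivity unchanged). Overall, the cross-section is a single solid region. Island count = 1.

1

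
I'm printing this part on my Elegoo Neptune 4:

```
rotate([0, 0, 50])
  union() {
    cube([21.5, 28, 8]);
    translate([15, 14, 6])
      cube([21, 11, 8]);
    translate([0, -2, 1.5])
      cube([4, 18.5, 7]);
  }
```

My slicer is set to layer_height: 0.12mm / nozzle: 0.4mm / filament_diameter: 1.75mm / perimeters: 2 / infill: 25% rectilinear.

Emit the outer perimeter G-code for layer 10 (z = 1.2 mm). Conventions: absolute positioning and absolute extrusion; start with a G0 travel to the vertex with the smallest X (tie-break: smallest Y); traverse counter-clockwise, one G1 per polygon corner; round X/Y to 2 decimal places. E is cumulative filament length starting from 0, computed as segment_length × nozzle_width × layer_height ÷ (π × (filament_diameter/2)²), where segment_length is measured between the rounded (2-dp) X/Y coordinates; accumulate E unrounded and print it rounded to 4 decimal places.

G0 X-21.45 Y18.00 Z1.20
G1 X0.00 Y0.00 E0.5588
G1 X13.82 Y16.47 E0.9879
G1 X-7.63 Y34.47 E1.5467
G1 X-21.45 Y18.00 E1.9757

At z = 1.2 mm: the cube (footprint 21.5×28) is included at this height; the cube at (15, 14) is not intersected at this z (z outside [6, 14]); the cube at (0, -2) is absent (z outside [1.5, 8.5]); Combining (union): only the 21.5×28 cube is present, so the union is just that shape — 1 connected region; (rotated 50° about Z; rotation is an isometry so areas/perimeters/island counts are preserved). The outline is a single polygon with 4 vertices. Extrusion per mm of travel: 0.4 × 0.12 / (π × 0.875²) = 0.019956. Accumulating E over each segment gives final E = 1.9757.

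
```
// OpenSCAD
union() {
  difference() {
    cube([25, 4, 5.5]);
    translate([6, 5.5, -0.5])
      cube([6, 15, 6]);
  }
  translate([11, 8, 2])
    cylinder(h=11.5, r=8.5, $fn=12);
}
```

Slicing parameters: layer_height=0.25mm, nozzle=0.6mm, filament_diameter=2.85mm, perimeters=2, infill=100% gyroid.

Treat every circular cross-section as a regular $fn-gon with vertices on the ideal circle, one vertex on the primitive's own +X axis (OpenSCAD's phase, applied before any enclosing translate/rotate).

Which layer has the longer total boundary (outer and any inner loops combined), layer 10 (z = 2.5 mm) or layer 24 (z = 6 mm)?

Layer 10 (z = 2.5): the cube (footprint 25×4) is included at this height (perimeter 58.00 mm); the cube at (6, 5.5) (footprint 6×15) is included at this height (perimeter 42.00 mm); Taking the first minus the rest: starting from the 25×4 cube, the 6×15 cube at (6, 5.5) misses the remaining region (no effect) — boundary = 58.00 mm; the r=8.5 cylinder at (11, 8) gives a regular 12-gon of circumradius 8.5 (constant along its height) (perimeter = 2·12·8.500·sin(180°/12) = 52.80 mm); Taking the union: the regions partially overlap (shared area 43.73 mm²), so the edge portions inside another operand are dropped and the merged outline is re-measured after clipping — boundary = 77.96 mm. So its perimeter = 77.96 mm. Layer 24 (z = 6): the cube is absent (z outside [0, 5.5]); the cube at (6, 5.5) is absent (z outside [-0.5, 5.5]); Subtracting the remaining from the first: the first operand is absent here, so nothing remains; the cylinder at (11, 8): section is a regular 12-gon, circumradius r=8.5 (perimeter = 2·12·8.500·sin(180°/12) = 52.80 mm); Merging all regions: only the r=8.5 cylinder at (11, 8) is present, so the union is just that shape — boundary = 52.80 mm. So its perimeter = 52.80 mm. Layer 10 is larger (77.96 vs 52.80 mm).

layer 10 (z = 2.5 mm)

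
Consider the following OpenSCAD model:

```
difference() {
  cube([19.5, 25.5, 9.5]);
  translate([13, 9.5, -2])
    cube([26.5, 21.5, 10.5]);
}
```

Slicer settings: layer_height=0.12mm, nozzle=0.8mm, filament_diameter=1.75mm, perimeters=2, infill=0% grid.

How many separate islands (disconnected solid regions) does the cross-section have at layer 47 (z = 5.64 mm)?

At z = 5.64 mm: the cube is present — its section is the full 19.5×25.5 rectangle; the cube at (13, 9.5) (footprint 26.5×21.5) is included at this height; After the difference (first − rest): starting from the 19.5×25.5 cube, the 26.5×21.5 cube at (13, 9.5) partially overlaps it — only the 104.00 mm² overlap (of its 569.75 mm²) is removed, clipping the outline — 1 connected region. Overall, the cross-section is a single solid region. Island count = 1.

1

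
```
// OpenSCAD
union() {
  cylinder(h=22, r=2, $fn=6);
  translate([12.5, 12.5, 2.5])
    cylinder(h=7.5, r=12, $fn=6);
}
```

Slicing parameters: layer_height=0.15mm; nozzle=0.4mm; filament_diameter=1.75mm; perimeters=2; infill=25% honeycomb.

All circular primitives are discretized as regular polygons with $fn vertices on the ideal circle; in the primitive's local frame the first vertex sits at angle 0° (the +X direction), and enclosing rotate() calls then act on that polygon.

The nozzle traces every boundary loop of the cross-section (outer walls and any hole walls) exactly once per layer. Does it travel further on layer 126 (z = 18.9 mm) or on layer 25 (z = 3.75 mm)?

layer 25 (z = 3.75 mm)

Layer 126 (z = 18.9): the r=2 cylinder gives a regular 6-gon of circumradius 2 (constant along its height) (perimeter = 2·6·2.000·sin(180°/6) = 12.00 mm); the cylinder at (12.5, 12.5) does not reach this height (z outside [2.5, 10]); Merging all regions: only the r=2 cylinder is present, so the union is just that shape — boundary = 12.00 mm. So its perimeter = 12.00 mm. Layer 25 (z = 3.75): the r=2 cylinder contributes a regular 6-gon of circumradius 2 (perimeter = 2·6·2.000·sin(180°/6) = 12.00 mm); the r=12 cylinder at (12.5, 12.5) contributes a regular 6-gon of circumradius 12 (perimeter = 2·6·12.000·sin(180°/6) = 72.00 mm); Taking the union: the 2 present regions are separate (no shared area or edge), so areas and boundary lengths simply add and each stays a separate island — boundary = 84.00 mm. So its perimeter = 84.00 mm. Layer 25 is larger (84.00 vs 12.00 mm).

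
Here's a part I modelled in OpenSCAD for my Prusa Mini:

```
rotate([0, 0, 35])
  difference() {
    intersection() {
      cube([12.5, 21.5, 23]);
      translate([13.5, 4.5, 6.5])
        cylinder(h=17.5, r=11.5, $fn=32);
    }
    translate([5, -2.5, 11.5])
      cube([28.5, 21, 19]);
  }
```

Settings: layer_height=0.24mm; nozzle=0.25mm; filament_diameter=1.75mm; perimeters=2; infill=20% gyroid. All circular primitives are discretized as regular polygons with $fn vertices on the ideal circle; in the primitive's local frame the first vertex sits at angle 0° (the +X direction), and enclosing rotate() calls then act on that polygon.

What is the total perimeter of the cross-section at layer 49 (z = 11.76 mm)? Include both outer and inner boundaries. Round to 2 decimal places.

27.31 mm

At z = 11.76 mm: the cube is present — its section is the full 12.5×21.5 rectangle (perimeter 68.00 mm); the cylinder at (13.5, 4.5): section is a regular 32-gon, circumradius r=11.5 (perimeter = 2·32·11.500·sin(180°/32) = 72.14 mm); Taking the intersection: the r=11.5 cylinder at (13.5, 4.5) partially overlaps the 12.5×21.5 cube; clipping to the common part keeps 137.48 mm² — boundary = 47.12 mm; the cube at (5, -2.5) (footprint 28.5×21) is included at this height (perimeter 99.00 mm); Subtracting the remaining from the first: starting from the result so far, the 28.5×21 cube at (5, -2.5) partially overlaps it — only the 109.88 mm² overlap (of its 598.50 mm²) is removed, clipping the outline — boundary = 27.31 mm; (whole slice rotated 35° about Z — lengths, areas and connectivity unchanged). Overall, the cross-section is a single solid region. Total boundary length (outer) = 27.31 mm.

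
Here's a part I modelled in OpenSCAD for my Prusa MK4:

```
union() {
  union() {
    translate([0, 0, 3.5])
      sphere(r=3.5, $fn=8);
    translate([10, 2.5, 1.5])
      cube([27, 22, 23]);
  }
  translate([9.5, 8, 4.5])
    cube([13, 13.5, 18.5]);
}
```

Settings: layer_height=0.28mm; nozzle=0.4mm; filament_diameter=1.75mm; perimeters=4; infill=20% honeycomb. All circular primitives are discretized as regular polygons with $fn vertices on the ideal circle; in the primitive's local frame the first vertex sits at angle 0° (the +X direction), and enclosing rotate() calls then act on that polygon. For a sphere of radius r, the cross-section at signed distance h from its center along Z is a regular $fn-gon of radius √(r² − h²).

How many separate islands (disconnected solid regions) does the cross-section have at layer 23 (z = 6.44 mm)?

2

At z = 6.44 mm: the sphere: section is a regular 8-gon, circumradius = √(r²−h²) = √(3.5²−2.94²) = 1.899; the 27×22 cube at (10, 2.5) contributes its full rectangle; Taking the union: the 2 present regions are separate (no shared area or edge), so areas and boundary lengths simply add and each stays a separate island — 2 connected regions; the 13×13.5 cube at (9.5, 8) contributes its full rectangle; Merging all regions: the regions partially overlap (shared area 168.75 mm²), so overlapping operands fuse into one piece — 2 connected regions. Overall, the cross-section has 2 separate islands. Island count = 2.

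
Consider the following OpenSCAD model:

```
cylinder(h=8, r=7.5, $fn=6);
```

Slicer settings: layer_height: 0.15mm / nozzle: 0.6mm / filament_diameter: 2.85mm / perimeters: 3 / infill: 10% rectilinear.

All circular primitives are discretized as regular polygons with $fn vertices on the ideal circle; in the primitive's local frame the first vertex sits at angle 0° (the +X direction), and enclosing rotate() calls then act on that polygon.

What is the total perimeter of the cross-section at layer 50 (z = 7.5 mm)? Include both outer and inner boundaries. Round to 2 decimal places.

45.00 mm

At z = 7.5 mm: the r=7.5 cylinder contributes a regular 6-gon of circumradius 7.5 (perimeter = 2·6·7.500·sin(180°/6) = 45.00 mm). Overall, the cross-section is a single solid region. Total boundary length (outer) = 45.00 mm.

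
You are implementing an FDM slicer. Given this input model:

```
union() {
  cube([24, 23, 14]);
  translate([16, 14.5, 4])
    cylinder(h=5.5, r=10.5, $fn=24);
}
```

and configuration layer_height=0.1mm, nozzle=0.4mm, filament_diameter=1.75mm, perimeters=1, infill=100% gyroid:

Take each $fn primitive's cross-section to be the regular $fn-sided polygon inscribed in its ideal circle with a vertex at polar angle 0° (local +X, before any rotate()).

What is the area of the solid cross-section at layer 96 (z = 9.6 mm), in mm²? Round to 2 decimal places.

552.00 mm²

At z = 9.6 mm: the cube is present — its section is the full 24×23 rectangle (area 552.00 mm²); the cylinder at (16, 14.5) is not intersected at this z (z outside [4, 9.5]); Combining (union): only the 24×23 cube is present, so the union is just that shape — area = 552.00 mm². Overall, the cross-section is a single solid region. Net area = 552.00 mm².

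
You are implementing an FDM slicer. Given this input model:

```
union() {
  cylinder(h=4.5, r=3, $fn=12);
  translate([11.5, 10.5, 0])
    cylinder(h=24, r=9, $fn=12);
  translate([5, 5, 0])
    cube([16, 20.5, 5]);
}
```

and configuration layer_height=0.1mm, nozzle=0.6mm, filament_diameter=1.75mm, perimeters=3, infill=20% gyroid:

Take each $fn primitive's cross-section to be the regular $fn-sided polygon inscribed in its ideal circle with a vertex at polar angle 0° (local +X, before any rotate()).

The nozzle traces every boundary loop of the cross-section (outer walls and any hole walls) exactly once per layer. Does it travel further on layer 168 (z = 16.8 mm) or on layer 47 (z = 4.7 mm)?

layer 47 (z = 4.7 mm)

Layer 168 (z = 16.8): the cylinder is absent (z outside [0, 4.5]); the cylinder at (11.5, 10.5): section is a regular 12-gon, circumradius r=9 (perimeter = 2·12·9.000·sin(180°/12) = 55.90 mm); the cube at (5, 5) does not reach this height (z outside [0, 5]); Taking the union: only the r=9 cylinder at (11.5, 10.5) is present, so the union is just that shape — boundary = 55.90 mm. So its perimeter = 55.90 mm. Layer 47 (z = 4.7): the cylinder is absent (z outside [0, 4.5]); the r=9 cylinder at (11.5, 10.5) contributes a regular 12-gon of circumradius 9 (perimeter = 2·12·9.000·sin(180°/12) = 55.90 mm); the cube at (5, 5) (footprint 16×20.5) is included at this height (perimeter 73.00 mm); Merging all regions: the regions partially overlap (shared area 192.96 mm²), so the edge portions inside another operand are dropped and the merged outline is re-measured after clipping — boundary = 76.78 mm. So its perimeter = 76.78 mm. Layer 47 is larger (76.78 vs 55.90 mm).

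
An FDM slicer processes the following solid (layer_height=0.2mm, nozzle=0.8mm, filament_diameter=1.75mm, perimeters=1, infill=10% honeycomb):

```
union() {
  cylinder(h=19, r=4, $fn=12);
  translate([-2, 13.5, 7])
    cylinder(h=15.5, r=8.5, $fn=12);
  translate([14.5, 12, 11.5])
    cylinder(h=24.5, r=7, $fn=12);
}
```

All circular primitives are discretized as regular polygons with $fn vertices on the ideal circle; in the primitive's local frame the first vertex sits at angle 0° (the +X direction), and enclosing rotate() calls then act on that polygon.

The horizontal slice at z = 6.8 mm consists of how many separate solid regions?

1

At z = 6.8 mm: the r=4 cylinder contributes a regular 12-gon of circumradius 4; the cylinder at (-2, 13.5) is not intersected at this z (z outside [7, 22.5]); the cylinder at (14.5, 12) is not intersected at this z (z outside [11.5, 36]); Combining (union): only the r=4 cylinder is present, so the union is just that shape — 1 connected region. The result has 1 disconnected region.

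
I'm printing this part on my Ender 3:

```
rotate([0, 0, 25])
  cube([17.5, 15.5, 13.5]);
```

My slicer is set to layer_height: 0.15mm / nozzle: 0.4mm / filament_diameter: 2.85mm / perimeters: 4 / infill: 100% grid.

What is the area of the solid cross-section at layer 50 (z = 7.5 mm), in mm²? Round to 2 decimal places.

271.25 mm²

At z = 7.5 mm: the 17.5×15.5 cube contributes its full rectangle (area 271.25 mm²); (whole slice rotated 25° about Z — lengths, areas and connectivity unchanged). Overall, the cross-section is a single solid region. Net area = 271.25 mm².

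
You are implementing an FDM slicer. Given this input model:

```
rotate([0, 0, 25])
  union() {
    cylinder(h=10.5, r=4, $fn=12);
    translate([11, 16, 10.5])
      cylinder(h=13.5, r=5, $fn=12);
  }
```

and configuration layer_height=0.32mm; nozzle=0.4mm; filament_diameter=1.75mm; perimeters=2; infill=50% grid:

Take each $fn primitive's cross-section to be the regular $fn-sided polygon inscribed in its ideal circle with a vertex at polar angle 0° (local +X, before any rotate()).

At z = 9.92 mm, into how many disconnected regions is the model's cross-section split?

1

At z = 9.92 mm: the r=4 cylinder gives a regular 12-gon of circumradius 4 (constant along its height); the cylinder at (11, 16) is not intersected at this z (z outside [10.5, 24]); Merging all regions: only the r=4 cylinder is present, so the union is just that shape — 1 connected region; (rotated 25° about Z; rotation is an isometry so areas/perimeters/island counts are preserved). The result has 1 disconnected region.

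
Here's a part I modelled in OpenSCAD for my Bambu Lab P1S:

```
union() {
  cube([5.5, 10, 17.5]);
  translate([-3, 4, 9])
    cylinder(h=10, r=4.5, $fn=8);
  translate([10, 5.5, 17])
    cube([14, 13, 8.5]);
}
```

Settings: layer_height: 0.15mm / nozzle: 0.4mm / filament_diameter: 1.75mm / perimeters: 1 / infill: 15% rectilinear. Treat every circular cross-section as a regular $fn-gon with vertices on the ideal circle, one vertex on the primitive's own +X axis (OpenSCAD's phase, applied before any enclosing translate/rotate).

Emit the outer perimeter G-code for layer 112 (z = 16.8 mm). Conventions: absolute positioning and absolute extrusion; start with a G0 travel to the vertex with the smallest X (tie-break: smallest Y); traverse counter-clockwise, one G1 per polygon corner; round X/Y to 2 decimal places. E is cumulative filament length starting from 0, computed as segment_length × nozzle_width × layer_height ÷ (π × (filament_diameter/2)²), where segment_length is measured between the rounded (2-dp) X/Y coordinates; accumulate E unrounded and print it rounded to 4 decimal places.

G0 X-7.50 Y4.00 Z16.80
G1 X-6.18 Y0.82 E0.0859
G1 X-3.00 Y-0.50 E0.1718
G1 X0.00 Y0.74 E0.2528
G1 X0.00 Y0.00 E0.2712
G1 X5.50 Y0.00 E0.4084
G1 X5.50 Y10.00 E0.6579
G1 X0.00 Y10.00 E0.7951
G1 X0.00 Y7.26 E0.8634
G1 X-3.00 Y8.50 E0.9444
G1 X-6.18 Y7.18 E1.0303
G1 X-7.50 Y4.00 E1.1162

At z = 16.8 mm: the cube is present — its section is the full 5.5×10 rectangle; the cylinder at (-3, 4): section is a regular 8-gon, circumradius r=4.5; the cube at (10, 5.5) is not intersected at this z (z outside [17, 25.5]); Combining (union): the regions partially overlap (shared area 5.37 mm²), so overlapping operands fuse into one piece — 1 connected region. The outline is a single polygon with 11 vertices. Extrusion per mm of travel: 0.4 × 0.15 / (π × 0.875²) = 0.024945. Accumulating E over each segment gives final E = 1.1162.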